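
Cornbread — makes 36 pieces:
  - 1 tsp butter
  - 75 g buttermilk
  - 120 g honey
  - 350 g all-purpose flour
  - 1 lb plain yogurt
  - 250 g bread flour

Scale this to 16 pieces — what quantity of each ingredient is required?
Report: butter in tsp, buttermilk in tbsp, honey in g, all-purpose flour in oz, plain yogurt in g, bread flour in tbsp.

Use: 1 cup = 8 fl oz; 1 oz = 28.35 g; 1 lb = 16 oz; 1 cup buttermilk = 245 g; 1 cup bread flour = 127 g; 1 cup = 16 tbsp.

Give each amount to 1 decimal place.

butter: 0.4 tsp; buttermilk: 2.2 tbsp; honey: 53.3 g; all-purpose flour: 5.5 oz; plain yogurt: 201.6 g; bread flour: 14.0 tbsp

Scaling factor: 16/36 = 4/9.
butter: 1 tsp × 4/9 ≈ 0.4 tsp
buttermilk: 75 g × 4/9 ÷ 245 g/cup × 16 tbsp/cup ≈ 2.2 tbsp
honey: 120 g × 4/9 ≈ 53.3 g
all-purpose flour: 350 g × 4/9 ÷ 28.35 g/oz ≈ 5.5 oz
plain yogurt: 1 lb × 4/9 × 16 oz/lb × 28.35 g/oz = 201.6 g
bread flour: 250 g × 4/9 ÷ 127 g/cup × 16 tbsp/cup ≈ 14.0 tbsp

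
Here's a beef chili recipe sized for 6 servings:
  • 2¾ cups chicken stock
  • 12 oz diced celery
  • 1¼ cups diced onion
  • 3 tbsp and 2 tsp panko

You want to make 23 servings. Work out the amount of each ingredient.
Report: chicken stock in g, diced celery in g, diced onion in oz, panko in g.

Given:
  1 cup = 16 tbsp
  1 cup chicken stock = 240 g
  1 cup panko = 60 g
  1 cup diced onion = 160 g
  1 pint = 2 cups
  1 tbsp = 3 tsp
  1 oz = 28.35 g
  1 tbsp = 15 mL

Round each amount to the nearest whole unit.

Scaling factor: 23/6.
chicken stock: 2.75 cup × 23/6 × 240 g/cup = 2530 g
diced celery: 12 oz × 23/6 × 28.35 g/oz ≈ 1304 g
diced onion: 1.25 cup × 23/6 × 160 g/cup ÷ 28.35 g/oz ≈ 27 oz
panko: (3 tbsp + 2 tsp = 11/3 tbsp) × 23/6 ÷ 16 tbsp/cup × 60 g/cup ≈ 53 g

chicken stock: 2530 g; diced celery: 1304 g; diced onion: 27 oz; panko: 53 g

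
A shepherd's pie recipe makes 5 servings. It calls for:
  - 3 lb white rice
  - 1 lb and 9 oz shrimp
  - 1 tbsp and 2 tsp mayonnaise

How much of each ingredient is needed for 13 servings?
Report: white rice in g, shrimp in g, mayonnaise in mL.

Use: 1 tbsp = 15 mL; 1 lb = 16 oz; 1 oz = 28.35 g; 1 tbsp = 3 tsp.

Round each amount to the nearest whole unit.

Scaling factor: 13/5 = 2.6.
white rice: 3 lb × 13/5 × 16 oz/lb × 28.35 g/oz ≈ 3538 g
shrimp: (1 lb + 9 oz = 1.5625 lb) × 13/5 × 16 oz/lb × 28.35 g/oz ≈ 1843 g
mayonnaise: (1 tbsp + 2 tsp = 5/3 tbsp) × 13/5 × 15 mL/tbsp = 65 mL

white rice: 3538 g; shrimp: 1843 g; mayonnaise: 65 mL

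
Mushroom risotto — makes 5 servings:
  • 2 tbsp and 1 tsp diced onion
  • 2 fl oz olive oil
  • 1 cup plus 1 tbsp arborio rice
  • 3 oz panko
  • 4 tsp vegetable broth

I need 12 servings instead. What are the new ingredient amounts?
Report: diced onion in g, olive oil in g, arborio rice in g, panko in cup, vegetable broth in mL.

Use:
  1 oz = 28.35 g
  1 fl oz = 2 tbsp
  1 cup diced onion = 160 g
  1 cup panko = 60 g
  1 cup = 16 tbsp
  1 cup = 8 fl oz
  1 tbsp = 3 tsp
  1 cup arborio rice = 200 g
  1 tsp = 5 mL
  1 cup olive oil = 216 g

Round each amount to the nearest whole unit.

diced onion: 56 g; olive oil: 130 g; arborio rice: 510 g; panko: 3 cup; vegetable broth: 48 mL

Scaling factor: 12/5 = 2.4.
diced onion: (2 tbsp + 1 tsp = 7/3 tbsp) × 12/5 ÷ 16 tbsp/cup × 160 g/cup = 56 g
olive oil: 2 fl oz × 12/5 ÷ 8 fl oz/cup × 216 g/cup ≈ 130 g
arborio rice: (1 cup + 1 tbsp = 1.0625 cup) × 12/5 × 200 g/cup = 510 g
panko: 3 oz × 12/5 × 28.35 g/oz ÷ 60 g/cup ≈ 3 cup
vegetable broth: 4 tsp × 12/5 × 5 mL/tsp = 48 mL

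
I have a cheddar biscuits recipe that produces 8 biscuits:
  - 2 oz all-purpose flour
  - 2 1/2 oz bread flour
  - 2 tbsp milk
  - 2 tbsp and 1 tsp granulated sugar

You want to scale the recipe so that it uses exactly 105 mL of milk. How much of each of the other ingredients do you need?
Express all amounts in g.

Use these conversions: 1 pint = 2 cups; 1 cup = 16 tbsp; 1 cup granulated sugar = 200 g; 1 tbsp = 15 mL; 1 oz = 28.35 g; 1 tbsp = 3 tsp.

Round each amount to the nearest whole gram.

The original recipe has 30 mL of milk, so the scaling factor is 105 ÷ 30 = 7/2 = 3.5.
all-purpose flour: 2 oz × 7/2 × 28.35 g/oz ≈ 198 g
bread flour: 2.5 oz × 7/2 × 28.35 g/oz ≈ 248 g
granulated sugar: (2 tbsp + 1 tsp = 7/3 tbsp) × 7/2 ÷ 16 tbsp/cup × 200 g/cup ≈ 102 g

all-purpose flour: 198 g; bread flour: 248 g; granulated sugar: 102 g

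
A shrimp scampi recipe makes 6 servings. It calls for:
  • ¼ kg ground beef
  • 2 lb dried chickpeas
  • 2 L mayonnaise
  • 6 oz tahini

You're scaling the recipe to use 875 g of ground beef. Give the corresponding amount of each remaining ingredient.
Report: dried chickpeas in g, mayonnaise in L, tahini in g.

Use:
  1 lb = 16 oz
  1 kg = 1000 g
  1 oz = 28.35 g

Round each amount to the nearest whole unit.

dried chickpeas: 3175 g; mayonnaise: 7 L; tahini: 595 g

The original recipe has 250 g of ground beef, so the scaling factor is 875 ÷ 250 = 7/2 = 3.5.
dried chickpeas: 2 lb × 7/2 × 16 oz/lb × 28.35 g/oz ≈ 3175 g
mayonnaise: 2 L × 7/2 = 7 L
tahini: 6 oz × 7/2 × 28.35 g/oz ≈ 595 g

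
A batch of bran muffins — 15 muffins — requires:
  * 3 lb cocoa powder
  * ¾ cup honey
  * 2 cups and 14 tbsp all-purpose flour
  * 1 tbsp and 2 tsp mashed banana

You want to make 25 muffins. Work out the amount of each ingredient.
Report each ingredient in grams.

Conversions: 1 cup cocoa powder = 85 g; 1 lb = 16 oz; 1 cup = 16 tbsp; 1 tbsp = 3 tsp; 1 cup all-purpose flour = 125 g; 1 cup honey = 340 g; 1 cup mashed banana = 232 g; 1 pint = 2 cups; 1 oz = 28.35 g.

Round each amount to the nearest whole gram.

Scaling factor: 25/15 = 5/3.
cocoa powder: 3 lb × 5/3 × 16 oz/lb × 28.35 g/oz = 2268 g
honey: 0.75 cup × 5/3 × 340 g/cup = 425 g
all-purpose flour: (2 cup + 14 tbsp = 2.875 cup) × 5/3 × 125 g/cup ≈ 599 g
mashed banana: (1 tbsp + 2 tsp = 5/3 tbsp) × 5/3 ÷ 16 tbsp/cup × 232 g/cup ≈ 40 g

cocoa powder: 2268 g; honey: 425 g; all-purpose flour: 599 g; mashed banana: 40 g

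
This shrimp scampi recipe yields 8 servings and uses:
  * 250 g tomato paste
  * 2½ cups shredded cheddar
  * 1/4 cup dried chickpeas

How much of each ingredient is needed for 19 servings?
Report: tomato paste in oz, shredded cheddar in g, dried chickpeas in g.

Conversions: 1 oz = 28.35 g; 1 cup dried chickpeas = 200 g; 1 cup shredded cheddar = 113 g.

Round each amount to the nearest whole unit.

tomato paste: 21 oz; shredded cheddar: 671 g; dried chickpeas: 119 g

Scaling factor: 19/8 = 2.375.
tomato paste: 250 g × 19/8 ÷ 28.35 g/oz ≈ 21 oz
shredded cheddar: 2.5 cup × 19/8 × 113 g/cup ≈ 671 g
dried chickpeas: 0.25 cup × 19/8 × 200 g/cup ≈ 119 g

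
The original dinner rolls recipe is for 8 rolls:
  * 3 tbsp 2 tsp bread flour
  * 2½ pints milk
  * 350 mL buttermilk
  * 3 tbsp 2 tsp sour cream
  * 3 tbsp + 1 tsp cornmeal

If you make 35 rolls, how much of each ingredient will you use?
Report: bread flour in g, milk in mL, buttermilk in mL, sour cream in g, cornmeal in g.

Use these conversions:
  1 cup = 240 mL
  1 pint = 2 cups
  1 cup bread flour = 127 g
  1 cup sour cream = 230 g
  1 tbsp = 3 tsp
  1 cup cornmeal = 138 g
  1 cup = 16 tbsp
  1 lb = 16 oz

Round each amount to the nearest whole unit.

Scaling factor: 35/8 = 4.375.
bread flour: (3 tbsp + 2 tsp = 11/3 tbsp) × 35/8 ÷ 16 tbsp/cup × 127 g/cup ≈ 127 g
milk: 2.5 pint × 35/8 × 2 cup/pint × 240 mL/cup = 5250 mL
buttermilk: 350 mL × 35/8 ≈ 1531 mL
sour cream: (3 tbsp + 2 tsp = 11/3 tbsp) × 35/8 ÷ 16 tbsp/cup × 230 g/cup ≈ 231 g
cornmeal: (3 tbsp + 1 tsp = 10/3 tbsp) × 35/8 ÷ 16 tbsp/cup × 138 g/cup ≈ 126 g

bread flour: 127 g; milk: 5250 mL; buttermilk: 1531 mL; sour cream: 231 g; cornmeal: 126 g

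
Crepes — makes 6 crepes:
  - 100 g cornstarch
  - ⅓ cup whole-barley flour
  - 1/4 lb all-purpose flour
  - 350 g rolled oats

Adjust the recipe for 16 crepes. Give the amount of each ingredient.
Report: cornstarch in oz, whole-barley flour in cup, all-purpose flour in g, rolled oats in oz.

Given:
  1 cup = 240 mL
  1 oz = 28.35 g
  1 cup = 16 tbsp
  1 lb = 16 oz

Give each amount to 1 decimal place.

cornstarch: 9.4 oz; whole-barley flour: 0.9 cup; all-purpose flour: 302.4 g; rolled oats: 32.9 oz

Scaling factor: 16/6 = 8/3.
cornstarch: 100 g × 8/3 ÷ 28.35 g/oz ≈ 9.4 oz
whole-barley flour: 1/3 cup × 8/3 ≈ 0.9 cup
all-purpose flour: 0.25 lb × 8/3 × 16 oz/lb × 28.35 g/oz = 302.4 g
rolled oats: 350 g × 8/3 ÷ 28.35 g/oz ≈ 32.9 oz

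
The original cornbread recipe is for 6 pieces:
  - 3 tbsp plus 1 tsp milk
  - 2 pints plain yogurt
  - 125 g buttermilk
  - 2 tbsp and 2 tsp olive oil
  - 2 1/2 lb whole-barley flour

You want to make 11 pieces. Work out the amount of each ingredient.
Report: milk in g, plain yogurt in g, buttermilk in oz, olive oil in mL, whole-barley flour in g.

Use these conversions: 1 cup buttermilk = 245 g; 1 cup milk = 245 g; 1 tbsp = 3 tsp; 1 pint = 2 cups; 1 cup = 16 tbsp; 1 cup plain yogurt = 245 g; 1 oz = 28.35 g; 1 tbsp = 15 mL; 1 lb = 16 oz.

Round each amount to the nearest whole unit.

Scaling factor: 11/6.
milk: (3 tbsp + 1 tsp = 10/3 tbsp) × 11/6 ÷ 16 tbsp/cup × 245 g/cup ≈ 94 g
plain yogurt: 2 pint × 11/6 × 2 cup/pint × 245 g/cup ≈ 1797 g
buttermilk: 125 g × 11/6 ÷ 28.35 g/oz ≈ 8 oz
olive oil: (2 tbsp + 2 tsp = 8/3 tbsp) × 11/6 × 15 mL/tbsp ≈ 73 mL
whole-barley flour: 2.5 lb × 11/6 × 16 oz/lb × 28.35 g/oz = 2079 g

milk: 94 g; plain yogurt: 1797 g; buttermilk: 8 oz; olive oil: 73 mL; whole-barley flour: 2079 g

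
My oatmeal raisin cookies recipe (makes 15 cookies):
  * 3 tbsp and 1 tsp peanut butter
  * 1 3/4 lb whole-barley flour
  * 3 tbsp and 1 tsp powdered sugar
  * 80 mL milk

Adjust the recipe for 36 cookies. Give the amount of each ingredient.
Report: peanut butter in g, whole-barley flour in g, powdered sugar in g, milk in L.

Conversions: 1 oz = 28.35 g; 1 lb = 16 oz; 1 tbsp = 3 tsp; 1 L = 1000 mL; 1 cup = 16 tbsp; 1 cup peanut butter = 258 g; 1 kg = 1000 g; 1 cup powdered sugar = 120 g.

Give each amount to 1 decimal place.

peanut butter: 129.0 g; whole-barley flour: 1905.1 g; powdered sugar: 60.0 g; milk: 0.2 L

Scaling factor: 36/15 = 12/5 = 2.4.
peanut butter: (3 tbsp + 1 tsp = 10/3 tbsp) × 12/5 ÷ 16 tbsp/cup × 258 g/cup = 129.0 g
whole-barley flour: 1.75 lb × 12/5 × 16 oz/lb × 28.35 g/oz ≈ 1905.1 g
powdered sugar: (3 tbsp + 1 tsp = 10/3 tbsp) × 12/5 ÷ 16 tbsp/cup × 120 g/cup = 60.0 g
milk: 80 mL × 12/5 ÷ 1000 mL/L ≈ 0.2 L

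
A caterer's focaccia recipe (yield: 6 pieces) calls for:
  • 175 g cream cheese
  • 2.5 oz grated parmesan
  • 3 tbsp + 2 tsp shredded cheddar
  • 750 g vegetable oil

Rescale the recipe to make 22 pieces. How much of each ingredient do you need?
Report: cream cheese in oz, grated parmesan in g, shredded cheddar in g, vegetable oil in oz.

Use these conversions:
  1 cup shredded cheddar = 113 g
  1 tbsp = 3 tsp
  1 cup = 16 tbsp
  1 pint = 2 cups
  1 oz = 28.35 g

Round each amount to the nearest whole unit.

Scaling factor: 22/6 = 11/3.
cream cheese: 175 g × 11/3 ÷ 28.35 g/oz ≈ 23 oz
grated parmesan: 2.5 oz × 11/3 × 28.35 g/oz ≈ 260 g
shredded cheddar: (3 tbsp + 2 tsp = 11/3 tbsp) × 11/3 ÷ 16 tbsp/cup × 113 g/cup ≈ 95 g
vegetable oil: 750 g × 11/3 ÷ 28.35 g/oz ≈ 97 oz

cream cheese: 23 oz; grated parmesan: 260 g; shredded cheddar: 95 g; vegetable oil: 97 oz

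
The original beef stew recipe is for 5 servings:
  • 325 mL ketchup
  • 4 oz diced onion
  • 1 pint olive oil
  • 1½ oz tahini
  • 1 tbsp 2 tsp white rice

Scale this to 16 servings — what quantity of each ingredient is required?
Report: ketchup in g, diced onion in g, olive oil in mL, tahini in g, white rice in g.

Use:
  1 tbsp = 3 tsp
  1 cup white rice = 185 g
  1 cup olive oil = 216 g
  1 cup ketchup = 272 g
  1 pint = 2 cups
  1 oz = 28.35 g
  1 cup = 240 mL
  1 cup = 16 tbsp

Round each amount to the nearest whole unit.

Scaling factor: 16/5 = 3.2.
ketchup: 325 mL × 16/5 ÷ 240 mL/cup × 272 g/cup ≈ 1179 g
diced onion: 4 oz × 16/5 × 28.35 g/oz ≈ 363 g
olive oil: 1 pint × 16/5 × 2 cup/pint × 240 mL/cup = 1536 mL
tahini: 1.5 oz × 16/5 × 28.35 g/oz ≈ 136 g
white rice: (1 tbsp + 2 tsp = 5/3 tbsp) × 16/5 ÷ 16 tbsp/cup × 185 g/cup ≈ 62 g

ketchup: 1179 g; diced onion: 363 g; olive oil: 1536 mL; tahini: 136 g; white rice: 62 g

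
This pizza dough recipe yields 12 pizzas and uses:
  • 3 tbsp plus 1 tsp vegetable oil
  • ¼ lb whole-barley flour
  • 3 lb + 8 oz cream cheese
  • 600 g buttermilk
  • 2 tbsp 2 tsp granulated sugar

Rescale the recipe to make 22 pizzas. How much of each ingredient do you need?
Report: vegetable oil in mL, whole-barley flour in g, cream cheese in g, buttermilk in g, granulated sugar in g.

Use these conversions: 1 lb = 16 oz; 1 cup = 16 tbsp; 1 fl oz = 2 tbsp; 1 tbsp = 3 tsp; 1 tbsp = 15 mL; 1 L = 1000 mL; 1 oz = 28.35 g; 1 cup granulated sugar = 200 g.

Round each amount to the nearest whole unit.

vegetable oil: 92 mL; whole-barley flour: 208 g; cream cheese: 2911 g; buttermilk: 1100 g; granulated sugar: 61 g

Scaling factor: 22/12 = 11/6.
vegetable oil: (3 tbsp + 1 tsp = 10/3 tbsp) × 11/6 × 15 mL/tbsp ≈ 92 mL
whole-barley flour: 0.25 lb × 11/6 × 16 oz/lb × 28.35 g/oz ≈ 208 g
cream cheese: (3 lb + 8 oz = 3.5 lb) × 11/6 × 16 oz/lb × 28.35 g/oz ≈ 2911 g
buttermilk: 600 g × 11/6 = 1100 g
granulated sugar: (2 tbsp + 2 tsp = 8/3 tbsp) × 11/6 ÷ 16 tbsp/cup × 200 g/cup ≈ 61 g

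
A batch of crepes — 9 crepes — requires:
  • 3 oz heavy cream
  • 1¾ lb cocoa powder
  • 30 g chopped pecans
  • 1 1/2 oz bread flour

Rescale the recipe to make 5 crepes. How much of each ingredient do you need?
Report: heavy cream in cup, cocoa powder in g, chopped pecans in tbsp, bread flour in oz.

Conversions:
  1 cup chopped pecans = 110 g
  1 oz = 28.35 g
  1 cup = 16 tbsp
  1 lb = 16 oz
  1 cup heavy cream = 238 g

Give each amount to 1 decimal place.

Scaling factor: 5/9.
heavy cream: 3 oz × 5/9 × 28.35 g/oz ÷ 238 g/cup ≈ 0.2 cup
cocoa powder: 1.75 lb × 5/9 × 16 oz/lb × 28.35 g/oz = 441.0 g
chopped pecans: 30 g × 5/9 ÷ 110 g/cup × 16 tbsp/cup ≈ 2.4 tbsp
bread flour: 1.5 oz × 5/9 ≈ 0.8 oz

heavy cream: 0.2 cup; cocoa powder: 441.0 g; chopped pecans: 2.4 tbsp; bread flour: 0.8 oz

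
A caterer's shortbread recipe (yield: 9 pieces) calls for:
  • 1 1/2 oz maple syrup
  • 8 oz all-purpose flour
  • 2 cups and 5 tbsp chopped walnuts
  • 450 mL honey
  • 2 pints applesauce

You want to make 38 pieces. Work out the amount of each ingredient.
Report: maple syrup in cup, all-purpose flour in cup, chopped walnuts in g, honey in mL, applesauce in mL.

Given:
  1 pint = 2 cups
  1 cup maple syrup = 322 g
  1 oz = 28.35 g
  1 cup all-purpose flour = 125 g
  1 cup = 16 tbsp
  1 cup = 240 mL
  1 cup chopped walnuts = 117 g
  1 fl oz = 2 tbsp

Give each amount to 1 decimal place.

Scaling factor: 38/9.
maple syrup: 1.5 oz × 38/9 × 28.35 g/oz ÷ 322 g/cup ≈ 0.6 cup
all-purpose flour: 8 oz × 38/9 × 28.35 g/oz ÷ 125 g/cup ≈ 7.7 cup
chopped walnuts: (2 cup + 5 tbsp = 2.3125 cup) × 38/9 × 117 g/cup ≈ 1142.4 g
honey: 450 mL × 38/9 = 1900.0 mL
applesauce: 2 pint × 38/9 × 2 cup/pint × 240 mL/cup ≈ 4053.3 mL

maple syrup: 0.6 cup; all-purpose flour: 7.7 cup; chopped walnuts: 1142.4 g; honey: 1900.0 mL; applesauce: 4053.3 mL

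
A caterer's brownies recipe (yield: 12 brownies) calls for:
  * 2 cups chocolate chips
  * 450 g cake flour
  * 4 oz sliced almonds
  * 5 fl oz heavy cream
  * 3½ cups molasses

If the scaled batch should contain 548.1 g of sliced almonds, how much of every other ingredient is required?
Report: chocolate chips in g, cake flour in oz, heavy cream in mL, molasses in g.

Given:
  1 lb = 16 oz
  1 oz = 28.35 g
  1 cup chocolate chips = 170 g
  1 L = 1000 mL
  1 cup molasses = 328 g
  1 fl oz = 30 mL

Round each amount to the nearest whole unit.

The original recipe has 113.4 g of sliced almonds, so the scaling factor is 548.1 ÷ 113.4 = 29/6.
chocolate chips: 2 cup × 29/6 × 170 g/cup ≈ 1643 g
cake flour: 450 g × 29/6 ÷ 28.35 g/oz ≈ 77 oz
heavy cream: 5 fl oz × 29/6 × 30 mL/fl oz = 725 mL
molasses: 3.5 cup × 29/6 × 328 g/cup ≈ 5549 g

chocolate chips: 1643 g; cake flour: 77 oz; heavy cream: 725 mL; molasses: 5549 g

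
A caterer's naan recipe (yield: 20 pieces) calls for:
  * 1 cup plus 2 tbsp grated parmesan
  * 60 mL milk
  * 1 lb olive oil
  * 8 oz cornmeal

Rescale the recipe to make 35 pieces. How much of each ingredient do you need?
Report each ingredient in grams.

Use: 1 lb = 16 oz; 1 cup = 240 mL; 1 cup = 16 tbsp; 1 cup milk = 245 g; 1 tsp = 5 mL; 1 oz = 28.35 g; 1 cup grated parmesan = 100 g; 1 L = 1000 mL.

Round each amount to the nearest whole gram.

Scaling factor: 35/20 = 7/4 = 1.75.
grated parmesan: (1 cup + 2 tbsp = 1.125 cup) × 7/4 × 100 g/cup ≈ 197 g
milk: 60 mL × 7/4 ÷ 240 mL/cup × 245 g/cup ≈ 107 g
olive oil: 1 lb × 7/4 × 16 oz/lb × 28.35 g/oz ≈ 794 g
cornmeal: 8 oz × 7/4 × 28.35 g/oz ≈ 397 g

grated parmesan: 197 g; milk: 107 g; olive oil: 794 g; cornmeal: 397 g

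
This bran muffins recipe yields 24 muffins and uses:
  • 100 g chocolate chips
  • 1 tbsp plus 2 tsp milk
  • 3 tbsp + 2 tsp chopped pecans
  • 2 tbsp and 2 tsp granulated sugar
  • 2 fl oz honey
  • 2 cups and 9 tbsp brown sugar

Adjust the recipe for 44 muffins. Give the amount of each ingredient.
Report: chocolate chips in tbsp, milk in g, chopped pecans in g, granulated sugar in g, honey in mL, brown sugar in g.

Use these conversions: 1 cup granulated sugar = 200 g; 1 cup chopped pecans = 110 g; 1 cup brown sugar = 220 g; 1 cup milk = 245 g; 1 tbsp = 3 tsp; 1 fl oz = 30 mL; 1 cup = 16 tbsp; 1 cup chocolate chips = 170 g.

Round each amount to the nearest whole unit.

Scaling factor: 44/24 = 11/6.
chocolate chips: 100 g × 11/6 ÷ 170 g/cup × 16 tbsp/cup ≈ 17 tbsp
milk: (1 tbsp + 2 tsp = 5/3 tbsp) × 11/6 ÷ 16 tbsp/cup × 245 g/cup ≈ 47 g
chopped pecans: (3 tbsp + 2 tsp = 11/3 tbsp) × 11/6 ÷ 16 tbsp/cup × 110 g/cup ≈ 46 g
granulated sugar: (2 tbsp + 2 tsp = 8/3 tbsp) × 11/6 ÷ 16 tbsp/cup × 200 g/cup ≈ 61 g
honey: 2 fl oz × 11/6 × 30 mL/fl oz = 110 mL
brown sugar: (2 cup + 9 tbsp = 2.5625 cup) × 11/6 × 220 g/cup ≈ 1034 g

chocolate chips: 17 tbsp; milk: 47 g; chopped pecans: 46 g; granulated sugar: 61 g; honey: 110 mL; brown sugar: 1034 g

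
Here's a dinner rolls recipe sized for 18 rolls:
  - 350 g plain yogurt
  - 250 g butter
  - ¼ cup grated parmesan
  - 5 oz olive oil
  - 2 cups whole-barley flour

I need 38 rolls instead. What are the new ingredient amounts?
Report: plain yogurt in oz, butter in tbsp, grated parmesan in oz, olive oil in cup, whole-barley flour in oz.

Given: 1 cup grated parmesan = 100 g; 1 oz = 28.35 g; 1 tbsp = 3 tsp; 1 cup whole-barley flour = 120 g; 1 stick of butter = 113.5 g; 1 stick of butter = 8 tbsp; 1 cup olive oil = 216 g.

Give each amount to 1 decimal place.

Scaling factor: 38/18 = 19/9.
plain yogurt: 350 g × 19/9 ÷ 28.35 g/oz ≈ 26.1 oz
butter: 250 g × 19/9 ÷ 113.5 g/stick × 8 tbsp/stick ≈ 37.2 tbsp
grated parmesan: 0.25 cup × 19/9 × 100 g/cup ÷ 28.35 g/oz ≈ 1.9 oz
olive oil: 5 oz × 19/9 × 28.35 g/oz ÷ 216 g/cup ≈ 1.4 cup
whole-barley flour: 2 cup × 19/9 × 120 g/cup ÷ 28.35 g/oz ≈ 17.9 oz

plain yogurt: 26.1 oz; butter: 37.2 tbsp; grated parmesan: 1.9 oz; olive oil: 1.4 cup; whole-barley flour: 17.9 oz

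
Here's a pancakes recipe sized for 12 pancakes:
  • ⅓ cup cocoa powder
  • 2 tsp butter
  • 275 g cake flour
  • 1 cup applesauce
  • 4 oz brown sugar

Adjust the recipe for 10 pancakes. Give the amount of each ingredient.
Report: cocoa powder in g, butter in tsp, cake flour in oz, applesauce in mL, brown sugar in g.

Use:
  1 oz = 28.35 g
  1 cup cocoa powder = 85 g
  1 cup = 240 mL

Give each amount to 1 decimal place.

Scaling factor: 10/12 = 5/6.
cocoa powder: 1/3 cup × 5/6 × 85 g/cup ≈ 23.6 g
butter: 2 tsp × 5/6 ≈ 1.7 tsp
cake flour: 275 g × 5/6 ÷ 28.35 g/oz ≈ 8.1 oz
applesauce: 1 cup × 5/6 × 240 mL/cup = 200.0 mL
brown sugar: 4 oz × 5/6 × 28.35 g/oz = 94.5 g

cocoa powder: 23.6 g; butter: 1.7 tsp; cake flour: 8.1 oz; applesauce: 200.0 mL; brown sugar: 94.5 g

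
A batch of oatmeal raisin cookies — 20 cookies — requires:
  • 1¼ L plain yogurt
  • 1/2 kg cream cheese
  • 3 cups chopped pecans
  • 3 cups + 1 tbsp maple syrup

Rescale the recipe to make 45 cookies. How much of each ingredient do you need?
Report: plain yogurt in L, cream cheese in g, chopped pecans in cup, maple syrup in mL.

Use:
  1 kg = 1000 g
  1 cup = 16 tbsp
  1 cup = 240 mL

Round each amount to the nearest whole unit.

Scaling factor: 45/20 = 9/4 = 2.25.
plain yogurt: 1.25 L × 9/4 ≈ 3 L
cream cheese: 0.5 kg × 9/4 × 1000 g/kg = 1125 g
chopped pecans: 3 cup × 9/4 ≈ 7 cup
maple syrup: (3 cup + 1 tbsp = 3.0625 cup) × 9/4 × 240 mL/cup ≈ 1654 mL

plain yogurt: 3 L; cream cheese: 1125 g; chopped pecans: 7 cup; maple syrup: 1654 mL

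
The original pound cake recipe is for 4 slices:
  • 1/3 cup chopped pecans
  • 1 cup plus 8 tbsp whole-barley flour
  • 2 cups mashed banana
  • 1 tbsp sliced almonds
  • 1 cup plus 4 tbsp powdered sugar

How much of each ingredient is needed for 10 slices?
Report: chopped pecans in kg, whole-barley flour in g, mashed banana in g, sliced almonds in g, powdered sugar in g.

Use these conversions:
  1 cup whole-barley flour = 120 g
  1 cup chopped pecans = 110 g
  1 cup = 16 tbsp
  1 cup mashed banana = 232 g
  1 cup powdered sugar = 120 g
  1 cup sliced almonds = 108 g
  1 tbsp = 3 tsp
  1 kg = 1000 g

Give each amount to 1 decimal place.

chopped pecans: 0.1 kg; whole-barley flour: 450.0 g; mashed banana: 1160.0 g; sliced almonds: 16.9 g; powdered sugar: 375.0 g

Scaling factor: 10/4 = 5/2 = 2.5.
chopped pecans: 1/3 cup × 5/2 × 110 g/cup ÷ 1000 g/kg ≈ 0.1 kg
whole-barley flour: (1 cup + 8 tbsp = 1.5 cup) × 5/2 × 120 g/cup = 450.0 g
mashed banana: 2 cup × 5/2 × 232 g/cup = 1160.0 g
sliced almonds: 1 tbsp × 5/2 ÷ 16 tbsp/cup × 108 g/cup ≈ 16.9 g
powdered sugar: (1 cup + 4 tbsp = 1.25 cup) × 5/2 × 120 g/cup = 375.0 g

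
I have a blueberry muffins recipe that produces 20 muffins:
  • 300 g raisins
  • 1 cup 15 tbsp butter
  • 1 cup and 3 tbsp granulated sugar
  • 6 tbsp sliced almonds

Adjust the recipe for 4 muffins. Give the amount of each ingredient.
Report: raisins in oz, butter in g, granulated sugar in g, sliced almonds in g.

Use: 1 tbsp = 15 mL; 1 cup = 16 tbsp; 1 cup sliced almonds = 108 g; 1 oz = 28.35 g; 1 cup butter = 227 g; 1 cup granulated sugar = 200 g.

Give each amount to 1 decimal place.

raisins: 2.1 oz; butter: 88.0 g; granulated sugar: 47.5 g; sliced almonds: 8.1 g

Scaling factor: 4/20 = 1/5 = 0.2.
raisins: 300 g × 1/5 ÷ 28.35 g/oz ≈ 2.1 oz
butter: (1 cup + 15 tbsp = 1.9375 cup) × 1/5 × 227 g/cup ≈ 88.0 g
granulated sugar: (1 cup + 3 tbsp = 1.1875 cup) × 1/5 × 200 g/cup = 47.5 g
sliced almonds: 6 tbsp × 1/5 ÷ 16 tbsp/cup × 108 g/cup = 8.1 g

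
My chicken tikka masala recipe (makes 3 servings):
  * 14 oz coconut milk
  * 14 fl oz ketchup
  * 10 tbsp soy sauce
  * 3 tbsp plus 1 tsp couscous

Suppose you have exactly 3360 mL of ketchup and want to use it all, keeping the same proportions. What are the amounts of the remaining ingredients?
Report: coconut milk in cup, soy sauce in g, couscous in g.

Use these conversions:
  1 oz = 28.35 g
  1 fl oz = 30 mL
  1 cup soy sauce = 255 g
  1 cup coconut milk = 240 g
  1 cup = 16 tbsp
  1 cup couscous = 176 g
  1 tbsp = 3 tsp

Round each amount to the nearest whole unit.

coconut milk: 13 cup; soy sauce: 1275 g; couscous: 293 g

The original recipe has 420 mL of ketchup, so the scaling factor is 3360 ÷ 420 = 8.
coconut milk: 14 oz × 8 × 28.35 g/oz ÷ 240 g/cup ≈ 13 cup
soy sauce: 10 tbsp × 8 ÷ 16 tbsp/cup × 255 g/cup = 1275 g
couscous: (3 tbsp + 1 tsp = 10/3 tbsp) × 8 ÷ 16 tbsp/cup × 176 g/cup ≈ 293 g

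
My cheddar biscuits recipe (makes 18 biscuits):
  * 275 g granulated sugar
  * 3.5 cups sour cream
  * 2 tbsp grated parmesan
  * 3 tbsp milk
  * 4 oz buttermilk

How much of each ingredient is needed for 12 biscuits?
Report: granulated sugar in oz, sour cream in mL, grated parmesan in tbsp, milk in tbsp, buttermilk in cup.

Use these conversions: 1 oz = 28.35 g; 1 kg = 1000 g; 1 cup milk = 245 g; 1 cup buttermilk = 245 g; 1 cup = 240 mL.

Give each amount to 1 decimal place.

granulated sugar: 6.5 oz; sour cream: 560.0 mL; grated parmesan: 1.3 tbsp; milk: 2.0 tbsp; buttermilk: 0.3 cup

Scaling factor: 12/18 = 2/3.
granulated sugar: 275 g × 2/3 ÷ 28.35 g/oz ≈ 6.5 oz
sour cream: 3.5 cup × 2/3 × 240 mL/cup = 560.0 mL
grated parmesan: 2 tbsp × 2/3 ≈ 1.3 tbsp
milk: 3 tbsp × 2/3 = 2.0 tbsp
buttermilk: 4 oz × 2/3 × 28.35 g/oz ÷ 245 g/cup ≈ 0.3 cup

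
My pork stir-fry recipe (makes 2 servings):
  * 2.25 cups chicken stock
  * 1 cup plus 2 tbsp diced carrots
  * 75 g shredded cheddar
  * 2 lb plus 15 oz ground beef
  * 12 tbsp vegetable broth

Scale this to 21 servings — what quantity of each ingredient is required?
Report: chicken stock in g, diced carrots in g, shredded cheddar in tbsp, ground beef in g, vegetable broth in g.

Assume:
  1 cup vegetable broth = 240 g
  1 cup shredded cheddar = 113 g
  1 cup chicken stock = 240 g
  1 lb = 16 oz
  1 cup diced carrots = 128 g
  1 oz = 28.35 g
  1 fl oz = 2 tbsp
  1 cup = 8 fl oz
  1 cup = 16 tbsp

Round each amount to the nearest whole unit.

Scaling factor: 21/2 = 10.5.
chicken stock: 2.25 cup × 21/2 × 240 g/cup = 5670 g
diced carrots: (1 cup + 2 tbsp = 1.125 cup) × 21/2 × 128 g/cup = 1512 g
shredded cheddar: 75 g × 21/2 ÷ 113 g/cup × 16 tbsp/cup ≈ 112 tbsp
ground beef: (2 lb + 15 oz = 2.9375 lb) × 21/2 × 16 oz/lb × 28.35 g/oz ≈ 13991 g
vegetable broth: 12 tbsp × 21/2 ÷ 16 tbsp/cup × 240 g/cup = 1890 g

chicken stock: 5670 g; diced carrots: 1512 g; shredded cheddar: 112 tbsp; ground beef: 13991 g; vegetable broth: 1890 g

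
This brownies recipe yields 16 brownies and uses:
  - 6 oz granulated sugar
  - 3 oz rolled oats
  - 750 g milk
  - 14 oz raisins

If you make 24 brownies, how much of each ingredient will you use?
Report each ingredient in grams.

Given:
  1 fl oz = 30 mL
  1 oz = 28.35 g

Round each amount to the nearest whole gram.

Scaling factor: 24/16 = 3/2 = 1.5.
granulated sugar: 6 oz × 3/2 × 28.35 g/oz ≈ 255 g
rolled oats: 3 oz × 3/2 × 28.35 g/oz ≈ 128 g
milk: 750 g × 3/2 = 1125 g
raisins: 14 oz × 3/2 × 28.35 g/oz ≈ 595 g

granulated sugar: 255 g; rolled oats: 128 g; milk: 1125 g; raisins: 595 g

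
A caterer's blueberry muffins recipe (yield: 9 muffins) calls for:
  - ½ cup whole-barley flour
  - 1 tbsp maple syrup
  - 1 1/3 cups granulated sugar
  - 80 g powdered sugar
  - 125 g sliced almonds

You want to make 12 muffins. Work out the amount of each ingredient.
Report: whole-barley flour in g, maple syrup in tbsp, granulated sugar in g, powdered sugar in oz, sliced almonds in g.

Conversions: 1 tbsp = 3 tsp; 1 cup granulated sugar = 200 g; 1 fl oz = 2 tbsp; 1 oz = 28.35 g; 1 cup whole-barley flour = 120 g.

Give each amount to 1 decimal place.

whole-barley flour: 80.0 g; maple syrup: 1.3 tbsp; granulated sugar: 355.6 g; powdered sugar: 3.8 oz; sliced almonds: 166.7 g

Scaling factor: 12/9 = 4/3.
whole-barley flour: 0.5 cup × 4/3 × 120 g/cup = 80.0 g
maple syrup: 1 tbsp × 4/3 ≈ 1.3 tbsp
granulated sugar: 4/3 cup × 4/3 × 200 g/cup ≈ 355.6 g
powdered sugar: 80 g × 4/3 ÷ 28.35 g/oz ≈ 3.8 oz
sliced almonds: 125 g × 4/3 ≈ 166.7 g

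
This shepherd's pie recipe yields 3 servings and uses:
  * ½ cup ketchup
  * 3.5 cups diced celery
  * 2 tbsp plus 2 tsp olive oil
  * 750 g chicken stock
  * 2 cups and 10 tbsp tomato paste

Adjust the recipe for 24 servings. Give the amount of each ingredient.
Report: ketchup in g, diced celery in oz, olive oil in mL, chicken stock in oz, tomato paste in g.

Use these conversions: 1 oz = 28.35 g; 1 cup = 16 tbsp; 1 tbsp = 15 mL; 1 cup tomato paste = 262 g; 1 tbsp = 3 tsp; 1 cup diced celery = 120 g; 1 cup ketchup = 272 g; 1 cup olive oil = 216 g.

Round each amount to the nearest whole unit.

Scaling factor: 24/3 = 8.
ketchup: 0.5 cup × 8 × 272 g/cup = 1088 g
diced celery: 3.5 cup × 8 × 120 g/cup ÷ 28.35 g/oz ≈ 119 oz
olive oil: (2 tbsp + 2 tsp = 8/3 tbsp) × 8 × 15 mL/tbsp = 320 mL
chicken stock: 750 g × 8 ÷ 28.35 g/oz ≈ 212 oz
tomato paste: (2 cup + 10 tbsp = 2.625 cup) × 8 × 262 g/cup = 5502 g

ketchup: 1088 g; diced celery: 119 oz; olive oil: 320 mL; chicken stock: 212 oz; tomato paste: 5502 g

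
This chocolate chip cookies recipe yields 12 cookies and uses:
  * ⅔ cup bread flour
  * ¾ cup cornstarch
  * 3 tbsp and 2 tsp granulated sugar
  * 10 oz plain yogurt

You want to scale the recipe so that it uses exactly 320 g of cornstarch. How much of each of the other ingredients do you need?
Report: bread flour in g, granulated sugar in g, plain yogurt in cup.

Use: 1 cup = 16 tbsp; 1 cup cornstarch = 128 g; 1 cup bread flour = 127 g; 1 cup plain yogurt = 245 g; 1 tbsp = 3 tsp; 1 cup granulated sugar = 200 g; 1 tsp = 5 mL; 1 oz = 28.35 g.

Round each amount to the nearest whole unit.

bread flour: 282 g; granulated sugar: 153 g; plain yogurt: 4 cup

The original recipe has 96 g of cornstarch, so the scaling factor is 320 ÷ 96 = 10/3.
bread flour: 2/3 cup × 10/3 × 127 g/cup ≈ 282 g
granulated sugar: (3 tbsp + 2 tsp = 11/3 tbsp) × 10/3 ÷ 16 tbsp/cup × 200 g/cup ≈ 153 g
plain yogurt: 10 oz × 10/3 × 28.35 g/oz ÷ 245 g/cup ≈ 4 cup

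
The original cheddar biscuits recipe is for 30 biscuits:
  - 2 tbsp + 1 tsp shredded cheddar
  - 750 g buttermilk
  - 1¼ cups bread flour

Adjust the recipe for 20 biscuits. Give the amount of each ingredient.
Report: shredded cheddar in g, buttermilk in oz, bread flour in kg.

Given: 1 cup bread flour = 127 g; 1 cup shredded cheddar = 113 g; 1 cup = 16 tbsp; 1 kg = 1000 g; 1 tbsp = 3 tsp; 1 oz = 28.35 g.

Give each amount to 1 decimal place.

Scaling factor: 20/30 = 2/3.
shredded cheddar: (2 tbsp + 1 tsp = 7/3 tbsp) × 2/3 ÷ 16 tbsp/cup × 113 g/cup ≈ 11.0 g
buttermilk: 750 g × 2/3 ÷ 28.35 g/oz ≈ 17.6 oz
bread flour: 1.25 cup × 2/3 × 127 g/cup ÷ 1000 g/kg ≈ 0.1 kg

shredded cheddar: 11.0 g; buttermilk: 17.6 oz; bread flour: 0.1 kg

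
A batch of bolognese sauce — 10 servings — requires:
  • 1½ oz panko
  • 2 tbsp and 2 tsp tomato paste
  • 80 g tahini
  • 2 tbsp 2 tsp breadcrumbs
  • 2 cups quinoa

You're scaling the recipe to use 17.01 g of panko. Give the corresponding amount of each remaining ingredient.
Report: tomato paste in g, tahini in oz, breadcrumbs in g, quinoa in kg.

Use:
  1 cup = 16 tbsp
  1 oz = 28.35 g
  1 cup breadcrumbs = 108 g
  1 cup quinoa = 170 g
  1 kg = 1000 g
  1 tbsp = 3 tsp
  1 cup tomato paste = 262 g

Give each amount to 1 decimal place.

The original recipe has 42.525 g of panko, so the scaling factor is 17.01 ÷ 42.525 = 2/5 = 0.4.
tomato paste: (2 tbsp + 2 tsp = 8/3 tbsp) × 2/5 ÷ 16 tbsp/cup × 262 g/cup ≈ 17.5 g
tahini: 80 g × 2/5 ÷ 28.35 g/oz ≈ 1.1 oz
breadcrumbs: (2 tbsp + 2 tsp = 8/3 tbsp) × 2/5 ÷ 16 tbsp/cup × 108 g/cup = 7.2 g
quinoa: 2 cup × 2/5 × 170 g/cup ÷ 1000 g/kg ≈ 0.1 kg

tomato paste: 17.5 g; tahini: 1.1 oz; breadcrumbs: 7.2 g; quinoa: 0.1 kg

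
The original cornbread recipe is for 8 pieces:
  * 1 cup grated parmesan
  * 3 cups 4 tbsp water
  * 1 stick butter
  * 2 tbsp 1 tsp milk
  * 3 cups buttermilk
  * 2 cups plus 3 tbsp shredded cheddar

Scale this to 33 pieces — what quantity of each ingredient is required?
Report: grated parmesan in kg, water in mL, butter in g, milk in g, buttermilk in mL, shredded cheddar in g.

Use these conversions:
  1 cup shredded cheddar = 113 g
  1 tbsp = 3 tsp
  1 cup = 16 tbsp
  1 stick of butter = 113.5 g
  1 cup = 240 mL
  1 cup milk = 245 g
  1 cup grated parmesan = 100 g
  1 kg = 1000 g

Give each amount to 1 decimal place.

grated parmesan: 0.4 kg; water: 3217.5 mL; butter: 468.2 g; milk: 147.4 g; buttermilk: 2970.0 mL; shredded cheddar: 1019.6 g

Scaling factor: 33/8 = 4.125.
grated parmesan: 1 cup × 33/8 × 100 g/cup ÷ 1000 g/kg ≈ 0.4 kg
water: (3 cup + 4 tbsp = 3.25 cup) × 33/8 × 240 mL/cup = 3217.5 mL
butter: 1 stick × 33/8 × 113.5 g/stick ≈ 468.2 g
milk: (2 tbsp + 1 tsp = 7/3 tbsp) × 33/8 ÷ 16 tbsp/cup × 245 g/cup ≈ 147.4 g
buttermilk: 3 cup × 33/8 × 240 mL/cup = 2970.0 mL
shredded cheddar: (2 cup + 3 tbsp = 2.1875 cup) × 33/8 × 113 g/cup ≈ 1019.6 g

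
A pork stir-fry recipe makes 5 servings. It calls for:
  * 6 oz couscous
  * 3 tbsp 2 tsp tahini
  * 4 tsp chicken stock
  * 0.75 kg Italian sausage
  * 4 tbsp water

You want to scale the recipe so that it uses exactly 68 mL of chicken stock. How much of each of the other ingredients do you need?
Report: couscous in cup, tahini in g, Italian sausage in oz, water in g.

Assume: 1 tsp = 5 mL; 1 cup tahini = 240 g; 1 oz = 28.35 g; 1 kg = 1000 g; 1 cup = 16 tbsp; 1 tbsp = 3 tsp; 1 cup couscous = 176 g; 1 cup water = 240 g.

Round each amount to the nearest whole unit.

couscous: 3 cup; tahini: 187 g; Italian sausage: 90 oz; water: 204 g

The original recipe has 20 mL of chicken stock, so the scaling factor is 68 ÷ 20 = 17/5 = 3.4.
couscous: 6 oz × 17/5 × 28.35 g/oz ÷ 176 g/cup ≈ 3 cup
tahini: (3 tbsp + 2 tsp = 11/3 tbsp) × 17/5 ÷ 16 tbsp/cup × 240 g/cup = 187 g
Italian sausage: 0.75 kg × 17/5 × 1000 g/kg ÷ 28.35 g/oz ≈ 90 oz
water: 4 tbsp × 17/5 ÷ 16 tbsp/cup × 240 g/cup = 204 g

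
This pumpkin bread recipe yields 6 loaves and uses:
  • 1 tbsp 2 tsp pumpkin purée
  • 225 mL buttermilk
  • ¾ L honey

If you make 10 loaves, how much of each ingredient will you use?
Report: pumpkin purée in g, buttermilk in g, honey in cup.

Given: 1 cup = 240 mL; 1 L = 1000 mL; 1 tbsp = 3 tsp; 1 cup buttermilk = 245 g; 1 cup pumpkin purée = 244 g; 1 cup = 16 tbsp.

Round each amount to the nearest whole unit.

Scaling factor: 10/6 = 5/3.
pumpkin purée: (1 tbsp + 2 tsp = 5/3 tbsp) × 5/3 ÷ 16 tbsp/cup × 244 g/cup ≈ 42 g
buttermilk: 225 mL × 5/3 ÷ 240 mL/cup × 245 g/cup ≈ 383 g
honey: 0.75 L × 5/3 × 1000 mL/L ÷ 240 mL/cup ≈ 5 cup

pumpkin purée: 42 g; buttermilk: 383 g; honey: 5 cup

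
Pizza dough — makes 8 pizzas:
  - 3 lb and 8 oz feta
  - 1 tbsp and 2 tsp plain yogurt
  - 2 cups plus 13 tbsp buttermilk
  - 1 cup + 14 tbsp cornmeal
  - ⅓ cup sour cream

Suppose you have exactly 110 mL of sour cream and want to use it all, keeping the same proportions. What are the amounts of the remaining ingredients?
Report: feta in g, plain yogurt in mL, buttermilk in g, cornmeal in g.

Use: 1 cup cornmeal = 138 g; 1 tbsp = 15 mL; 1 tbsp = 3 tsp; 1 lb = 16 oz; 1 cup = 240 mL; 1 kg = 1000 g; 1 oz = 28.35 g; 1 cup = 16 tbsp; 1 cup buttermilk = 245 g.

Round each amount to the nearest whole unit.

The original recipe has 80 mL of sour cream, so the scaling factor is 110 ÷ 80 = 11/8 = 1.375.
feta: (3 lb + 8 oz = 3.5 lb) × 11/8 × 16 oz/lb × 28.35 g/oz ≈ 2183 g
plain yogurt: (1 tbsp + 2 tsp = 5/3 tbsp) × 11/8 × 15 mL/tbsp ≈ 34 mL
buttermilk: (2 cup + 13 tbsp = 2.8125 cup) × 11/8 × 245 g/cup ≈ 947 g
cornmeal: (1 cup + 14 tbsp = 1.875 cup) × 11/8 × 138 g/cup ≈ 356 g

feta: 2183 g; plain yogurt: 34 mL; buttermilk: 947 g; cornmeal: 356 g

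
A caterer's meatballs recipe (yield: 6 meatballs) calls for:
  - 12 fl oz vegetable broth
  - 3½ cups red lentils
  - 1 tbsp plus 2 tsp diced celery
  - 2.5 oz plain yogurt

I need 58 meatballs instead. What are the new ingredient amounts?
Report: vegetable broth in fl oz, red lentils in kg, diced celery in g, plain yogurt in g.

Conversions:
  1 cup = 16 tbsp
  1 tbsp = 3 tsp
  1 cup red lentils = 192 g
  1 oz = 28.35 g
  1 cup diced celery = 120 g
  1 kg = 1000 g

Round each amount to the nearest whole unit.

Scaling factor: 58/6 = 29/3.
vegetable broth: 12 fl oz × 29/3 = 116 fl oz
red lentils: 3.5 cup × 29/3 × 192 g/cup ÷ 1000 g/kg ≈ 6 kg
diced celery: (1 tbsp + 2 tsp = 5/3 tbsp) × 29/3 ÷ 16 tbsp/cup × 120 g/cup ≈ 121 g
plain yogurt: 2.5 oz × 29/3 × 28.35 g/oz ≈ 685 g

vegetable broth: 116 fl oz; red lentils: 6 kg; diced celery: 121 g; plain yogurt: 685 g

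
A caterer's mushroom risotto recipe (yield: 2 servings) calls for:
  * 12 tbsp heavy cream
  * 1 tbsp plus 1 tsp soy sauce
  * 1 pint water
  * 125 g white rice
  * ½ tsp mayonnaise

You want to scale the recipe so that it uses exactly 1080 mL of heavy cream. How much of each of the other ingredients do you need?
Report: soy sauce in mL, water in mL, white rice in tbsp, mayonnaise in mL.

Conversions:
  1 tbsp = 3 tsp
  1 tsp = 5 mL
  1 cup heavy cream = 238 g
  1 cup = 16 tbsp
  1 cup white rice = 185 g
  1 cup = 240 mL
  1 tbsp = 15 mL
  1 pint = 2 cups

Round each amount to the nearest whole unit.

soy sauce: 120 mL; water: 2880 mL; white rice: 65 tbsp; mayonnaise: 15 mL

The original recipe has 180 mL of heavy cream, so the scaling factor is 1080 ÷ 180 = 6.
soy sauce: (1 tbsp + 1 tsp = 4/3 tbsp) × 6 × 15 mL/tbsp = 120 mL
water: 1 pint × 6 × 2 cup/pint × 240 mL/cup = 2880 mL
white rice: 125 g × 6 ÷ 185 g/cup × 16 tbsp/cup ≈ 65 tbsp
mayonnaise: 0.5 tsp × 6 × 5 mL/tsp = 15 mL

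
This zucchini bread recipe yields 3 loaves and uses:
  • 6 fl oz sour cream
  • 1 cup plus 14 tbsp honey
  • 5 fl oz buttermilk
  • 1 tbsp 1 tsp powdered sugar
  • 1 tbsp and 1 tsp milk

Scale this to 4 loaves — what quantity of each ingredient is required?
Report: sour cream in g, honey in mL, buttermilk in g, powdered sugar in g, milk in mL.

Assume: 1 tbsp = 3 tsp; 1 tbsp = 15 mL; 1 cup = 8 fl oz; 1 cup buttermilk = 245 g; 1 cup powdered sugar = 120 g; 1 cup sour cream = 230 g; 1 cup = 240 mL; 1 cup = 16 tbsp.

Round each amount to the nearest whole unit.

sour cream: 230 g; honey: 600 mL; buttermilk: 204 g; powdered sugar: 13 g; milk: 27 mL

Scaling factor: 4/3.
sour cream: 6 fl oz × 4/3 ÷ 8 fl oz/cup × 230 g/cup = 230 g
honey: (1 cup + 14 tbsp = 1.875 cup) × 4/3 × 240 mL/cup = 600 mL
buttermilk: 5 fl oz × 4/3 ÷ 8 fl oz/cup × 245 g/cup ≈ 204 g
powdered sugar: (1 tbsp + 1 tsp = 4/3 tbsp) × 4/3 ÷ 16 tbsp/cup × 120 g/cup ≈ 13 g
milk: (1 tbsp + 1 tsp = 4/3 tbsp) × 4/3 × 15 mL/tbsp ≈ 27 mL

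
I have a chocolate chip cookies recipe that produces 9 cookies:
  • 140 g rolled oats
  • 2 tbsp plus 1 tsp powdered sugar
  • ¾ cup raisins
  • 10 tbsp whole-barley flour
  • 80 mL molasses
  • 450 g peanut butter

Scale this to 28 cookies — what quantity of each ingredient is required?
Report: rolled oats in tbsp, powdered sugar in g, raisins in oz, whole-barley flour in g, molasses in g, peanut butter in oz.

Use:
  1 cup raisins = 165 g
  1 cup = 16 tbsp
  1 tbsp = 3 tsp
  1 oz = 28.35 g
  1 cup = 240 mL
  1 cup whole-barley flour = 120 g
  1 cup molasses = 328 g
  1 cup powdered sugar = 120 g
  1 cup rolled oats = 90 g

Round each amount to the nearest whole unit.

rolled oats: 77 tbsp; powdered sugar: 54 g; raisins: 14 oz; whole-barley flour: 233 g; molasses: 340 g; peanut butter: 49 oz

Scaling factor: 28/9.
rolled oats: 140 g × 28/9 ÷ 90 g/cup × 16 tbsp/cup ≈ 77 tbsp
powdered sugar: (2 tbsp + 1 tsp = 7/3 tbsp) × 28/9 ÷ 16 tbsp/cup × 120 g/cup ≈ 54 g
raisins: 0.75 cup × 28/9 × 165 g/cup ÷ 28.35 g/oz ≈ 14 oz
whole-barley flour: 10 tbsp × 28/9 ÷ 16 tbsp/cup × 120 g/cup ≈ 233 g
molasses: 80 mL × 28/9 ÷ 240 mL/cup × 328 g/cup ≈ 340 g
peanut butter: 450 g × 28/9 ÷ 28.35 g/oz ≈ 49 oz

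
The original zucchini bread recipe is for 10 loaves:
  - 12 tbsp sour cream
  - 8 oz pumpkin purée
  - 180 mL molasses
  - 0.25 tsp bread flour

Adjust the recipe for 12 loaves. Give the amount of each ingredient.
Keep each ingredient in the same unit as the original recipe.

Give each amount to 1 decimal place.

Scaling factor: 12/10 = 6/5 = 1.2.
sour cream: 12 tbsp × 6/5 = 14.4 tbsp
pumpkin purée: 8 oz × 6/5 = 9.6 oz
molasses: 180 mL × 6/5 = 216.0 mL
bread flour: 0.25 tsp × 6/5 = 0.3 tsp

sour cream: 14.4 tbsp; pumpkin purée: 9.6 oz; molasses: 216.0 mL; bread flour: 0.3 tsp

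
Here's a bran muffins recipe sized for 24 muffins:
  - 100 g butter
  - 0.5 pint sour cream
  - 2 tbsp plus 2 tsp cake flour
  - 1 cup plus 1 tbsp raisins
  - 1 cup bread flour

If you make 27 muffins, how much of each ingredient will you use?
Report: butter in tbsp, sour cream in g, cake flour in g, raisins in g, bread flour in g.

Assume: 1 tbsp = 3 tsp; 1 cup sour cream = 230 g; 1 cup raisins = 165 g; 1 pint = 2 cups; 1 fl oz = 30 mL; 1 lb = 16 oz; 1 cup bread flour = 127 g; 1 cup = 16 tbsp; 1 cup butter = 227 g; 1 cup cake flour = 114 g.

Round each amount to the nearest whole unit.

butter: 8 tbsp; sour cream: 259 g; cake flour: 21 g; raisins: 197 g; bread flour: 143 g

Scaling factor: 27/24 = 9/8 = 1.125.
butter: 100 g × 9/8 ÷ 227 g/cup × 16 tbsp/cup ≈ 8 tbsp
sour cream: 0.5 pint × 9/8 × 2 cup/pint × 230 g/cup ≈ 259 g
cake flour: (2 tbsp + 2 tsp = 8/3 tbsp) × 9/8 ÷ 16 tbsp/cup × 114 g/cup ≈ 21 g
raisins: (1 cup + 1 tbsp = 1.0625 cup) × 9/8 × 165 g/cup ≈ 197 g
bread flour: 1 cup × 9/8 × 127 g/cup ≈ 143 g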